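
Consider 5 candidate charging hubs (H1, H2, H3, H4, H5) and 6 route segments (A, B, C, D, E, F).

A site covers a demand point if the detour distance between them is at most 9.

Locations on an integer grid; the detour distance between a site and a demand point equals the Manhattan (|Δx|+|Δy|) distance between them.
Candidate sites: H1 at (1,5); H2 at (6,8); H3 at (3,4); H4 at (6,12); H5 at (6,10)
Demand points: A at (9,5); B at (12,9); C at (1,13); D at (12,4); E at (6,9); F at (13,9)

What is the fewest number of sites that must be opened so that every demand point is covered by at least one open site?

2

Coverage sets (demand points within 9 of each site):
  H1: {A, C, E}
  H2: {A, B, E, F}
  H3: {A, D, E}
  H4: {B, C, E}
  H5: {A, B, C, E, F}
No single site covers all 6 demand points.
But {H3, H5} covers everything, so the minimum is 2.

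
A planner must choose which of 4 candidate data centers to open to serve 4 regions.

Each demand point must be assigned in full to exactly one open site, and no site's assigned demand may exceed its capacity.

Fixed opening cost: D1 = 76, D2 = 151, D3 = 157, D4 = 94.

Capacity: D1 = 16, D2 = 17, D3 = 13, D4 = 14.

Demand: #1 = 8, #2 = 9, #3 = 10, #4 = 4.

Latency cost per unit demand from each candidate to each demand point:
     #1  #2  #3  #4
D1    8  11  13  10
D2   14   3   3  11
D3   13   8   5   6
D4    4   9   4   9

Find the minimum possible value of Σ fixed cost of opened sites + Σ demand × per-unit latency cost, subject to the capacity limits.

460

Open {D2, D4}; cheapest assignment that respects the capacities:
  D2 (cap 17, load 17): #1, #2 — cost 8×14 + 9×3 = 139
  D4 (cap 14, load 14): #3, #4 — cost 10×4 + 4×9 = 76
  Shipping 215, fixed 245 → total 460.
  Any other capacity-feasible assignment to {D2, D4} ships for at least 215.
Compare {D1, D2, D4}: its best feasible assignment gives total 488.
Compare {D1, D3, D4}: its best feasible assignment gives total 527.
Every other set of open sites that can feasibly serve all demand totals ≥ 488 even under its best assignment. Minimum: 460.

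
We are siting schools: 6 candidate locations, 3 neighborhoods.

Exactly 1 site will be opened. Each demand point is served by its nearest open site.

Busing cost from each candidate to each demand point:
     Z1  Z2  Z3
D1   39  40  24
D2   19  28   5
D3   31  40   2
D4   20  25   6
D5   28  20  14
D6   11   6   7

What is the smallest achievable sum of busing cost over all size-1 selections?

Open {D6}.
  Z1→D6 11, Z2→D6 6, Z3→D6 7  ⇒ total 24.
Compare {D4}: total 51.
Compare {D2}: total 52.
No size-1 selection does better; minimum is 24.

24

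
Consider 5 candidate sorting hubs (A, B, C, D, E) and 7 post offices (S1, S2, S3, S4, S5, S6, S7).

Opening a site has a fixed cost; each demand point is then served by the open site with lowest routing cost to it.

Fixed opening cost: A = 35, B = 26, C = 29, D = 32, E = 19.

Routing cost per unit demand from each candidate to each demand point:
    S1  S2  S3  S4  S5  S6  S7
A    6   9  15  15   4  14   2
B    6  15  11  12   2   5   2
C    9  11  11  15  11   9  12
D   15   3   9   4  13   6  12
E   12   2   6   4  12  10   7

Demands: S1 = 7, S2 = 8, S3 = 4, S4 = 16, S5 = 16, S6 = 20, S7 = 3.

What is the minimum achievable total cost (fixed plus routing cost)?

329

Open {B, E}: assign each demand point to its cheapest open site.
  S1→B 7×6=42, S2→E 8×2=16, S3→E 4×6=24, S4→E 16×4=64, S5→B 16×2=32, S6→B 20×5=100, S7→B 3×2=6
  routing cost 284, fixed 45 → total 329.
Compare {B, C, E}: routing cost 284 + fixed 74 = 358.
Compare {B, D, E}: routing cost 284 + fixed 77 = 361.
Compare {B, D}: routing cost 304 + fixed 58 = 362.
All other subsets cost ≥ 358. Minimum total cost: 329.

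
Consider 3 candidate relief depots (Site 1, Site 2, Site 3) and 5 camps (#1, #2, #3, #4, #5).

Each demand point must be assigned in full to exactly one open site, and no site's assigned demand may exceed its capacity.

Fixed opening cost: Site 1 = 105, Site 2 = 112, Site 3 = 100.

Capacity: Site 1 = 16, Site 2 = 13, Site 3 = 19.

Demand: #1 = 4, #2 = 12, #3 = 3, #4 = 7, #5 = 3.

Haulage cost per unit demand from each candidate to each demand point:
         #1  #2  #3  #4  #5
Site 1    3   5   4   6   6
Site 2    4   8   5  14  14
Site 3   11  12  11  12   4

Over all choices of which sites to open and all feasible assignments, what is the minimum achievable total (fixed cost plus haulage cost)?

406

Open {Site 1, Site 3}; cheapest assignment that respects the capacities:
  Site 1 (cap 16, load 16): #1, #2 — cost 4×3 + 12×5 = 72
  Site 3 (cap 19, load 13): #3, #4, #5 — cost 3×11 + 7×12 + 3×4 = 129
  Shipping 201, fixed 205 → total 406.
  Any other capacity-feasible assignment to {Site 1, Site 3} ships for at least 201.
Compare {Site 1, Site 2}: its best feasible assignment gives total 444.
Compare {Site 2, Site 3}: its best feasible assignment gives total 481.
Every other set of open sites that can feasibly serve all demand totals ≥ 444 even under its best assignment. Minimum: 406.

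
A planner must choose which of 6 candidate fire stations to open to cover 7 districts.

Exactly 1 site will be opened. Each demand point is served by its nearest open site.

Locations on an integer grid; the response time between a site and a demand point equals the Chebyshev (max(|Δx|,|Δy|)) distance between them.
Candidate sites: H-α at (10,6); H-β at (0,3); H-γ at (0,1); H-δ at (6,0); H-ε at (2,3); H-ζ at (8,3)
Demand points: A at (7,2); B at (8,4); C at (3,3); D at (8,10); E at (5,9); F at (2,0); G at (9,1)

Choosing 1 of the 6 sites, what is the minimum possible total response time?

28

Open {H-ζ}.
  A→H-ζ 1, B→H-ζ 1, C→H-ζ 5, D→H-ζ 7, E→H-ζ 6, F→H-ζ 6, G→H-ζ 2  ⇒ total 28.
Compare {H-α}: total 35.
Compare {H-δ}: total 35.
No size-1 selection does better; minimum is 28.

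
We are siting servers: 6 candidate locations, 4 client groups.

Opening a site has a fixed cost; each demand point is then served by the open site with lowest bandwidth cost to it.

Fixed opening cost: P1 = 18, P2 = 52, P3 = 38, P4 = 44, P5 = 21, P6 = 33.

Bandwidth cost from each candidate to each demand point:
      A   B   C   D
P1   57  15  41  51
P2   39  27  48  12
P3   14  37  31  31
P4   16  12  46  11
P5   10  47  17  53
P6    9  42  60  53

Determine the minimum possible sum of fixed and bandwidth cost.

Open {P4, P5}: assign each demand point to its cheapest open site.
  A→P5 10, B→P4 12, C→P5 17, D→P4 11
  bandwidth cost 50, fixed 65 → total 115.
Compare {P4}: bandwidth cost 85 + fixed 44 = 129.
Compare {P1, P5}: bandwidth cost 93 + fixed 39 = 132.
Compare {P1, P4, P5}: bandwidth cost 50 + fixed 83 = 133.
All other subsets cost ≥ 129. Minimum total cost: 115.

115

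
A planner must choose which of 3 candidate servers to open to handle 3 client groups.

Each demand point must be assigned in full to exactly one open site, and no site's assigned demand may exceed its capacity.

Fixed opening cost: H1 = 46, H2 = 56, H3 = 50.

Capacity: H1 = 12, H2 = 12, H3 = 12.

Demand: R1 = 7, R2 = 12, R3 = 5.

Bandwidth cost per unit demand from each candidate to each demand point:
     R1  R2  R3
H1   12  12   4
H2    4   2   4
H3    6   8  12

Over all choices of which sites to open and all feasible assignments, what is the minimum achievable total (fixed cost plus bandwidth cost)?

Open {H1, H2}; cheapest assignment that respects the capacities:
  H1 (cap 12, load 12): R1, R3 — cost 7×12 + 5×4 = 104
  H2 (cap 12, load 12): R2 — cost 12×2 = 24
  Shipping 128, fixed 102 → total 230.
  Any other capacity-feasible assignment to {H1, H2} ships for at least 128.
Compare {H2, H3}: its best feasible assignment gives total 232.
Compare {H1, H2, H3}: its best feasible assignment gives total 238.
Every other set of open sites that can feasibly serve all demand totals ≥ 232 even under its best assignment. Minimum: 230.

230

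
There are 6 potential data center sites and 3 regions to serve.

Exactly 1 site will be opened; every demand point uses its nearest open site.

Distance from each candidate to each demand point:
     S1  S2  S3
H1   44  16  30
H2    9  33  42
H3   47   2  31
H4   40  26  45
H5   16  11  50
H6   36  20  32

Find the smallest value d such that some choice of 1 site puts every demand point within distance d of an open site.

Open {H6}.
  Farthest demand point is S1 at distance 36 (to H6); all others are ≤ 36.
With {H2} the worst case is 42.
With {H1} the worst case is 44.
No size-1 selection achieves below 36.

36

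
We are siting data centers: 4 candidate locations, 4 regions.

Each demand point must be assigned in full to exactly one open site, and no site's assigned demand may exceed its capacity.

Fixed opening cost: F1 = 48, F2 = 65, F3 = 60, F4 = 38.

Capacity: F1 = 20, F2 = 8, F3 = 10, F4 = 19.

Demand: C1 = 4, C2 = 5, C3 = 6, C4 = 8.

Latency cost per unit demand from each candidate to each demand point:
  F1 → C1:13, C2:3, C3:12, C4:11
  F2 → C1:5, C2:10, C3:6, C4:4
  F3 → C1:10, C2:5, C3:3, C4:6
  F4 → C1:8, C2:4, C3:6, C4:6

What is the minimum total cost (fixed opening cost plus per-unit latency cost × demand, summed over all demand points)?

Open {F3, F4}; cheapest assignment that respects the capacities:
  F3 (cap 10, load 6): C3 — cost 6×3 = 18
  F4 (cap 19, load 17): C1, C2, C4 — cost 4×8 + 5×4 + 8×6 = 100
  Shipping 118, fixed 98 → total 216.
  Any other capacity-feasible assignment to {F3, F4} ships for at least 118.
Compare {F1, F4}: its best feasible assignment gives total 217.
Compare {F2, F4}: its best feasible assignment gives total 223.
Every other set of open sites that can feasibly serve all demand totals ≥ 217 even under its best assignment. Minimum: 216.

216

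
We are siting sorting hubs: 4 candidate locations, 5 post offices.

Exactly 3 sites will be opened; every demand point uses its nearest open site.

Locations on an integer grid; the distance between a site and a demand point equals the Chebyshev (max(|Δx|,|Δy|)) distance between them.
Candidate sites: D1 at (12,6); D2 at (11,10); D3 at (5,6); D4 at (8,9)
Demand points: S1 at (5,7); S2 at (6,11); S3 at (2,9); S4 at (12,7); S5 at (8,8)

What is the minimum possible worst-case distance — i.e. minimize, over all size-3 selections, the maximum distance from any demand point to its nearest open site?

Open {D1, D3, D4}.
  Farthest demand point is S3 at distance 3 (to D3); all others are ≤ 3.
With {D2, D3, D4} the worst case is 3.
With {D1, D2, D3} the worst case is 5.
No size-3 selection achieves below 3.

3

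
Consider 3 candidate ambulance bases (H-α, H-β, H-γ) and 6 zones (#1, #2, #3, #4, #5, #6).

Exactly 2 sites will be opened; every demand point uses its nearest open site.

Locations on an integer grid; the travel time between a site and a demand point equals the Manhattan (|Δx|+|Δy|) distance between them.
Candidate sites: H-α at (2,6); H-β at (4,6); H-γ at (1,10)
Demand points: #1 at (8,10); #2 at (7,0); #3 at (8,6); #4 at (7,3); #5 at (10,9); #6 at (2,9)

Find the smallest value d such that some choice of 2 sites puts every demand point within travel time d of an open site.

9

Open {H-α, H-β}.
  Farthest demand point is #2 at travel time 9 (to H-β); all others are ≤ 9.
With {H-β, H-γ} the worst case is 9.
With {H-α, H-γ} the worst case is 11.
No size-2 selection achieves below 9.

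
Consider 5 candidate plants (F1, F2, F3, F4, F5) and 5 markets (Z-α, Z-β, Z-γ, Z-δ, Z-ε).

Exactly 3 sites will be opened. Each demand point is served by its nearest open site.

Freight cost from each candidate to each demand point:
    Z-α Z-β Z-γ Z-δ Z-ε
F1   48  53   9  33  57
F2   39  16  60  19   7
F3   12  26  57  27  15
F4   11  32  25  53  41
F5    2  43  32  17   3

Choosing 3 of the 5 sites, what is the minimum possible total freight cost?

Open {F1, F2, F5}.
  Z-α→F5 2, Z-β→F2 16, Z-γ→F1 9, Z-δ→F5 17, Z-ε→F5 3  ⇒ total 47.
Compare {F1, F3, F5}: total 57.
Compare {F1, F2, F4}: total 62.
No size-3 selection does better; minimum is 47.

47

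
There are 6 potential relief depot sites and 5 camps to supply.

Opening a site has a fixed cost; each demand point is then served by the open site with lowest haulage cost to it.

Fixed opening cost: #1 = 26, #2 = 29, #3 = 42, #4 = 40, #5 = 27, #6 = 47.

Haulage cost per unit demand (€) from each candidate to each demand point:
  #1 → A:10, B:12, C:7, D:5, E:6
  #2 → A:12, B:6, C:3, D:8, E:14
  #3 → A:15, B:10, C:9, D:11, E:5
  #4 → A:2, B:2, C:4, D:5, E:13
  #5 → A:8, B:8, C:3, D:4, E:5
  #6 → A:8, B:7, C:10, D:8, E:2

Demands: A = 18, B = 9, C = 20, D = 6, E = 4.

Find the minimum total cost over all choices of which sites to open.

Open {#4, #5}: assign each demand point to its cheapest open site.
  A→#4 18×2=36, B→#4 9×2=18, C→#5 20×3=60, D→#5 6×4=24, E→#5 4×5=20
  haulage cost 158, fixed 67 → total 225.
Compare {#1, #4, #5}: haulage cost 158 + fixed 93 = 251.
Compare {#1, #4}: haulage cost 188 + fixed 66 = 254.
Compare {#2, #4, #5}: haulage cost 158 + fixed 96 = 254.
All other subsets cost ≥ 251. Minimum total cost: 225.

225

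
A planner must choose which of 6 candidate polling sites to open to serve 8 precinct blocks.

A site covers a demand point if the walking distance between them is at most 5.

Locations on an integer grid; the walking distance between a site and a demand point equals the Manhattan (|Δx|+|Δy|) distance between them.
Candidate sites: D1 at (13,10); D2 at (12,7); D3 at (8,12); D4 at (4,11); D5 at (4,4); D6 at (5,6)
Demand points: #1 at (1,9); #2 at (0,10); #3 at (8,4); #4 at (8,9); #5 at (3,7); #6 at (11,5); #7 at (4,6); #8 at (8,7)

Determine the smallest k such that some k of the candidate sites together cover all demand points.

4

Coverage sets (demand points within 5 of each site):
  D1: {}
  D2: {#6, #8}
  D3: {#4, #8}
  D4: {#1, #2, #5, #7}
  D5: {#3, #5, #7}
  D6: {#3, #5, #7, #8}
No 3 sites suffice: every size-3 union leaves at least one demand point uncovered.
But {D2, D3, D4, D5} covers everything, so the minimum is 4.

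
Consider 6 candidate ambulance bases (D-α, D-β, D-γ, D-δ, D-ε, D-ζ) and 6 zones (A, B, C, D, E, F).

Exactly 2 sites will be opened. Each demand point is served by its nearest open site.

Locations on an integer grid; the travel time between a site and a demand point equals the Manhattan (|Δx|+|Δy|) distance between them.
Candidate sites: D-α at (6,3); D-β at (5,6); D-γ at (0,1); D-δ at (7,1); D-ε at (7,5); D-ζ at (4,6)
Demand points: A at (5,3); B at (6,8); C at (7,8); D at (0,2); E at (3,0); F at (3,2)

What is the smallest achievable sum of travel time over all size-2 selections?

Open {D-β, D-γ}.
  A→D-β 3, B→D-β 3, C→D-β 4, D→D-γ 1, E→D-γ 4, F→D-γ 4  ⇒ total 19.
Compare {D-γ, D-ε}: total 20.
Compare {D-α, D-γ}: total 21.
No size-2 selection does better; minimum is 19.

19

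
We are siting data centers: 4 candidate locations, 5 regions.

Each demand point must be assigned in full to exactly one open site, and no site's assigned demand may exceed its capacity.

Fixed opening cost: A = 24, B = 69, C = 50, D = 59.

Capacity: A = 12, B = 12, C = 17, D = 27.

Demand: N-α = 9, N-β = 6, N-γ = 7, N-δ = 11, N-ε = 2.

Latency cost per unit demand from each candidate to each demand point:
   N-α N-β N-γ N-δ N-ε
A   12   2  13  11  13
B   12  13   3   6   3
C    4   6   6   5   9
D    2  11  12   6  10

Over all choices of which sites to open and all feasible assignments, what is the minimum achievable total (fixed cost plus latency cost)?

Open {A, B, D}; cheapest assignment that respects the capacities:
  A (cap 12, load 6): N-β — cost 6×2 = 12
  B (cap 12, load 9): N-γ, N-ε — cost 7×3 + 2×3 = 27
  D (cap 27, load 20): N-α, N-δ — cost 9×2 + 11×6 = 84
  Shipping 123, fixed 152 → total 275.
  Any other capacity-feasible assignment to {A, B, D} ships for at least 123.
Compare {A, D}: its best feasible assignment gives total 289.
Compare {C, D}: its best feasible assignment gives total 289.
Every other set of open sites that can feasibly serve all demand totals ≥ 289 even under its best assignment. Minimum: 275.

275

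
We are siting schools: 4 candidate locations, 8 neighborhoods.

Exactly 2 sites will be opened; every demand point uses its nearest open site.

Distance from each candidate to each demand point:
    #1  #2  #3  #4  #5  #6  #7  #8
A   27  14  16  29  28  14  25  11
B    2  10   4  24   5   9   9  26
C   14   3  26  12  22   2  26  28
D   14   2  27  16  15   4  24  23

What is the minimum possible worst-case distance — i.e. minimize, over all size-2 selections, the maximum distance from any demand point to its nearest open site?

23

Open {B, D}.
  Farthest demand point is #8 at distance 23 (to D); all others are ≤ 23.
With {A, B} the worst case is 24.
With {A, D} the worst case is 24.
No size-2 selection achieves below 23.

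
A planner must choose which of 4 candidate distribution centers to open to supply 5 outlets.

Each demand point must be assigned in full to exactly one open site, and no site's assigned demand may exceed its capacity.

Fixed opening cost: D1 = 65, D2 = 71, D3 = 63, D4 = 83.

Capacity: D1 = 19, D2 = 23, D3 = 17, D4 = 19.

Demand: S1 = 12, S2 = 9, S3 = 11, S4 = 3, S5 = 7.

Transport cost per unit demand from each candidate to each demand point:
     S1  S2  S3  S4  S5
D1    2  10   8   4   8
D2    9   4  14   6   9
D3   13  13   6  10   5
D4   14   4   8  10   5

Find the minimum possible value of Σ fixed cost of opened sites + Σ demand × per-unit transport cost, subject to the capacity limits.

Open {D1, D3, D4}; cheapest assignment that respects the capacities:
  D1 (cap 19, load 15): S1, S4 — cost 12×2 + 3×4 = 36
  D3 (cap 17, load 11): S3 — cost 11×6 = 66
  D4 (cap 19, load 16): S2, S5 — cost 9×4 + 7×5 = 71
  Shipping 173, fixed 211 → total 384.
  Any other capacity-feasible assignment to {D1, D3, D4} ships for at least 173.
Compare {D1, D2, D3}: its best feasible assignment gives total 399.
Compare {D1, D2, D4}: its best feasible assignment gives total 414.
Every other set of open sites that can feasibly serve all demand totals ≥ 399 even under its best assignment. Minimum: 384.

384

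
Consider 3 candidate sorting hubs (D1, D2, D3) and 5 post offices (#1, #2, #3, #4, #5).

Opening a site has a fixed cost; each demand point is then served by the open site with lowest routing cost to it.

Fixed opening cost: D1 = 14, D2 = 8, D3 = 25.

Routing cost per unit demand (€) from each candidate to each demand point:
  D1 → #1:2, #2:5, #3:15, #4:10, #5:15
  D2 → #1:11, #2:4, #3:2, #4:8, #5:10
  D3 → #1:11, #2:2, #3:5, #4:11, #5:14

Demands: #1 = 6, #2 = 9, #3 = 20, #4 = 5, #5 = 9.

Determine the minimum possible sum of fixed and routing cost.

Open {D1, D2}: assign each demand point to its cheapest open site.
  #1→D1 6×2=12, #2→D2 9×4=36, #3→D2 20×2=40, #4→D2 5×8=40, #5→D2 9×10=90
  routing cost 218, fixed 22 → total 240.
Compare {D1, D2, D3}: routing cost 200 + fixed 47 = 247.
Compare {D2}: routing cost 272 + fixed 8 = 280.
Compare {D2, D3}: routing cost 254 + fixed 33 = 287.
All other subsets cost ≥ 247. Minimum total cost: 240.

240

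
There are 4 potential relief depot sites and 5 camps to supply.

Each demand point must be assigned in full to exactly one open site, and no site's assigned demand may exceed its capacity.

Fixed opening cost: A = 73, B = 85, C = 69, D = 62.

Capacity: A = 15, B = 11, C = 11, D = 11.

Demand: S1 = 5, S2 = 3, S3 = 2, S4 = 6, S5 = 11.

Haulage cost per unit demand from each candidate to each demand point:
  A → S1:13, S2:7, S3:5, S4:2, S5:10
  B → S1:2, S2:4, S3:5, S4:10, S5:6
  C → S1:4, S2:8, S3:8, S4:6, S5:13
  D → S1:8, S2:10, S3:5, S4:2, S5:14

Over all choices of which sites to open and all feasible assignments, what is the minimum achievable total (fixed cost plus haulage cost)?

Open {B, C, D}; cheapest assignment that respects the capacities:
  B (cap 11, load 11): S5 — cost 11×6 = 66
  C (cap 11, load 8): S1, S2 — cost 5×4 + 3×8 = 44
  D (cap 11, load 8): S3, S4 — cost 2×5 + 6×2 = 22
  Shipping 132, fixed 216 → total 348.
  Any other capacity-feasible assignment to {B, C, D} ships for at least 132.
Compare {A, B, C}: its best feasible assignment gives total 356.
Compare {A, B, D}: its best feasible assignment gives total 369.
Every other set of open sites that can feasibly serve all demand totals ≥ 356 even under its best assignment. Minimum: 348.

348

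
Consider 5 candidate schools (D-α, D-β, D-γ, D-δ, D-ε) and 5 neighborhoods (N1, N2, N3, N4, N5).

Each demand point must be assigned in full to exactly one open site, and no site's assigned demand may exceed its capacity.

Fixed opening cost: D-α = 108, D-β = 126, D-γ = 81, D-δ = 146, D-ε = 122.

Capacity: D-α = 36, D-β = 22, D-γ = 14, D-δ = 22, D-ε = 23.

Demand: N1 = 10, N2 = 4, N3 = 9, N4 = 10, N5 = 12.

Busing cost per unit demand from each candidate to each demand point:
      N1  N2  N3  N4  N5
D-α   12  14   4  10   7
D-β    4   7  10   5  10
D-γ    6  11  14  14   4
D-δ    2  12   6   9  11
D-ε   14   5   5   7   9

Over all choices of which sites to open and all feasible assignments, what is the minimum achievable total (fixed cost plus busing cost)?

Open {D-α, D-β}; cheapest assignment that respects the capacities:
  D-α (cap 36, load 25): N2, N3, N5 — cost 4×14 + 9×4 + 12×7 = 176
  D-β (cap 22, load 20): N1, N4 — cost 10×4 + 10×5 = 90
  Shipping 266, fixed 234 → total 500.
  Any other capacity-feasible assignment to {D-α, D-β} ships for at least 266.
Compare {D-α, D-γ}: its best feasible assignment gives total 513.
Compare {D-β, D-γ, D-ε}: its best feasible assignment gives total 532.
Every other set of open sites that can feasibly serve all demand totals ≥ 513 even under its best assignment. Minimum: 500.

500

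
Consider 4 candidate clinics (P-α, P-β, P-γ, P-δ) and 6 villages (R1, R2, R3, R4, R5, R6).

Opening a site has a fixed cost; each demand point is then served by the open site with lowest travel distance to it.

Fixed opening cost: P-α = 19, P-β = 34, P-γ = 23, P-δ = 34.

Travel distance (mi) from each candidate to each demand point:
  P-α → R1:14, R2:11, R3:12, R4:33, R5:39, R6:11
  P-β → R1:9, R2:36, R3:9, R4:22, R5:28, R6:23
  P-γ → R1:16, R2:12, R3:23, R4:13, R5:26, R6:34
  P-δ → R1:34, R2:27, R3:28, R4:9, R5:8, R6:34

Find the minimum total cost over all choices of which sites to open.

Open {P-α, P-δ}: assign each demand point to its cheapest open site.
  R1→P-α 14, R2→P-α 11, R3→P-α 12, R4→P-δ 9, R5→P-δ 8, R6→P-α 11
  travel distance 65, fixed 53 → total 118.
Compare {P-α, P-γ}: travel distance 87 + fixed 42 = 129.
Compare {P-α}: travel distance 120 + fixed 19 = 139.
Compare {P-α, P-γ, P-δ}: travel distance 65 + fixed 76 = 141.
All other subsets cost ≥ 129. Minimum total cost: 118.

118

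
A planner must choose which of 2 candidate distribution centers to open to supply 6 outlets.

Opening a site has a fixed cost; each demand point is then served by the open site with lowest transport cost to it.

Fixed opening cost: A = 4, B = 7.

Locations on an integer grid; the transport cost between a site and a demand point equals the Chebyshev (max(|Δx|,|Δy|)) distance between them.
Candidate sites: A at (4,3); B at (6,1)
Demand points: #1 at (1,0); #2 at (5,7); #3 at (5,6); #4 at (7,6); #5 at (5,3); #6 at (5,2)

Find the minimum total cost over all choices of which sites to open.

Open {A}: assign each demand point to its cheapest open site.
  #1→A 3, #2→A 4, #3→A 3, #4→A 3, #5→A 1, #6→A 1
  transport cost 15, fixed 4 → total 19.
Compare {A, B}: transport cost 15 + fixed 11 = 26.
Compare {B}: transport cost 24 + fixed 7 = 31.

19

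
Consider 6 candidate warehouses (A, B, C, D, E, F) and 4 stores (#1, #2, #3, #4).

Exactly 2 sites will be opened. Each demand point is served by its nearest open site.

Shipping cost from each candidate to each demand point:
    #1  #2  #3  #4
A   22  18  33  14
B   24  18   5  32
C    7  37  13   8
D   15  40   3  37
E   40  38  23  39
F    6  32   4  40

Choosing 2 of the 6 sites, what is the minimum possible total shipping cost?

38

Open {B, C}.
  #1→C 7, #2→B 18, #3→B 5, #4→C 8  ⇒ total 38.
Compare {A, F}: total 42.
Compare {A, C}: total 46.
No size-2 selection does better; minimum is 38.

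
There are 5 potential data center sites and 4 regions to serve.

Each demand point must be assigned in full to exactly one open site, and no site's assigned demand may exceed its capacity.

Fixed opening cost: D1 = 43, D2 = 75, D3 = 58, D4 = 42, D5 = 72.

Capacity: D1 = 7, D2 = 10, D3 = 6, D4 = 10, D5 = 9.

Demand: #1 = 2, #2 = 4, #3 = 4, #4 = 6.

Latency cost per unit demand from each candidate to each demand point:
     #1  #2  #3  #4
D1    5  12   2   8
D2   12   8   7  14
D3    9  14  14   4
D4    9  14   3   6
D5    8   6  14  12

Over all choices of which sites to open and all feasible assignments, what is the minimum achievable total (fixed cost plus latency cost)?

Open {D1, D4}; cheapest assignment that respects the capacities:
  D1 (cap 7, load 6): #1, #2 — cost 2×5 + 4×12 = 58
  D4 (cap 10, load 10): #3, #4 — cost 4×3 + 6×6 = 48
  Shipping 106, fixed 85 → total 191.
  Any other capacity-feasible assignment to {D1, D4} ships for at least 106.
Compare {D4, D5}: its best feasible assignment gives total 202.
Compare {D3, D4}: its best feasible assignment gives total 210.
Every other set of open sites that can feasibly serve all demand totals ≥ 202 even under its best assignment. Minimum: 191.

191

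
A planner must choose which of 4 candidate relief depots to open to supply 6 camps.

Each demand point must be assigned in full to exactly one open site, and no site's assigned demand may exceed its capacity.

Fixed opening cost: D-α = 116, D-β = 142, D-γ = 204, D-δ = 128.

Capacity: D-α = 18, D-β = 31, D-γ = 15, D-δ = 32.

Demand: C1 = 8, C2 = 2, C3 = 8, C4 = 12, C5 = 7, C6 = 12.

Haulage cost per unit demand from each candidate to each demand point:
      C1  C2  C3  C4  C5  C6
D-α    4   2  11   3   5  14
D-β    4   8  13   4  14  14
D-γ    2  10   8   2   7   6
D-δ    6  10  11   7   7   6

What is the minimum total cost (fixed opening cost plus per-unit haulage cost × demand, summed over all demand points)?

Open {D-α, D-δ}; cheapest assignment that respects the capacities:
  D-α (cap 18, load 17): C1, C2, C5 — cost 8×4 + 2×2 + 7×5 = 71
  D-δ (cap 32, load 32): C3, C4, C6 — cost 8×11 + 12×7 + 12×6 = 244
  Shipping 315, fixed 244 → total 559.
  Any other capacity-feasible assignment to {D-α, D-δ} ships for at least 315.
Compare {D-β, D-δ}: its best feasible assignment gives total 575.
Compare {D-α, D-β, D-δ}: its best feasible assignment gives total 665.
Every other set of open sites that can feasibly serve all demand totals ≥ 575 even under its best assignment. Minimum: 559.

559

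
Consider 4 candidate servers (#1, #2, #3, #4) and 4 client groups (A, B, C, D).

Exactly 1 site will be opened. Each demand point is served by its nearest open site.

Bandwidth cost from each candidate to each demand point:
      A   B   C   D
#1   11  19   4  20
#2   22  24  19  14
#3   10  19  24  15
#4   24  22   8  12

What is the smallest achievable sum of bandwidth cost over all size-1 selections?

Open {#1}.
  A→#1 11, B→#1 19, C→#1 4, D→#1 20  ⇒ total 54.
Compare {#4}: total 66.
Compare {#3}: total 68.
No size-1 selection does better; minimum is 54.

54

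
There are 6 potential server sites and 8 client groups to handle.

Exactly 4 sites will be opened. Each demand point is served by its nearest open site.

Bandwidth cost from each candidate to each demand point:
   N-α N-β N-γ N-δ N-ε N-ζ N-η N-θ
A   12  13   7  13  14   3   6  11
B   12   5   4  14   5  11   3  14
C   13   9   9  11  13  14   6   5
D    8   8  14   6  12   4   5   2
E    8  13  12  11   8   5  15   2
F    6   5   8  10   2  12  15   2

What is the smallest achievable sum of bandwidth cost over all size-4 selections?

31

Open {A, B, D, F}.
  N-α→F 6, N-β→B 5, N-γ→B 4, N-δ→D 6, N-ε→F 2, N-ζ→A 3, N-η→B 3, N-θ→D 2  ⇒ total 31.
Compare {B, C, D, F}: total 32.
Compare {B, D, E, F}: total 32.
No size-4 selection does better; minimum is 31.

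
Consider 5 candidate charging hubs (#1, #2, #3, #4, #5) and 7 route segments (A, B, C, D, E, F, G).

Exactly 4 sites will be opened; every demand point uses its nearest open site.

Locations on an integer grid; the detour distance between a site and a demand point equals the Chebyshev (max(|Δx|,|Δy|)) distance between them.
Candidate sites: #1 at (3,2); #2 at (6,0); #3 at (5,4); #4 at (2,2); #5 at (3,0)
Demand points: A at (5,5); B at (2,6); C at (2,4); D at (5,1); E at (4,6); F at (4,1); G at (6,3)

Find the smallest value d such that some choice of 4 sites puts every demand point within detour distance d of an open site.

3

Open {#1, #2, #3, #4}.
  Farthest demand point is B at detour distance 3 (to #3); all others are ≤ 3.
With {#1, #2, #3, #5} the worst case is 3.
With {#1, #3, #4, #5} the worst case is 3.
No size-4 selection achieves below 3.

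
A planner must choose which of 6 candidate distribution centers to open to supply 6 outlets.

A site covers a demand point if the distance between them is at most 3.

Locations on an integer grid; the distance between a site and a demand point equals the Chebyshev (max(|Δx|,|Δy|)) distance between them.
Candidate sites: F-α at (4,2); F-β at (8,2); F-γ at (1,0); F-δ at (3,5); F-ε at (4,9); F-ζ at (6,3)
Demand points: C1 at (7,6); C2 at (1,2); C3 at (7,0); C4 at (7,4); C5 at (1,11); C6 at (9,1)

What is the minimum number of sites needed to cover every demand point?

Coverage sets (demand points within 3 of each site):
  F-α: {C2, C3, C4}
  F-β: {C3, C4, C6}
  F-γ: {C2}
  F-δ: {C2}
  F-ε: {C1, C5}
  F-ζ: {C1, C3, C4, C6}
No 2 sites suffice: every size-2 union leaves at least one demand point uncovered.
But {F-α, F-β, F-ε} covers everything, so the minimum is 3.

3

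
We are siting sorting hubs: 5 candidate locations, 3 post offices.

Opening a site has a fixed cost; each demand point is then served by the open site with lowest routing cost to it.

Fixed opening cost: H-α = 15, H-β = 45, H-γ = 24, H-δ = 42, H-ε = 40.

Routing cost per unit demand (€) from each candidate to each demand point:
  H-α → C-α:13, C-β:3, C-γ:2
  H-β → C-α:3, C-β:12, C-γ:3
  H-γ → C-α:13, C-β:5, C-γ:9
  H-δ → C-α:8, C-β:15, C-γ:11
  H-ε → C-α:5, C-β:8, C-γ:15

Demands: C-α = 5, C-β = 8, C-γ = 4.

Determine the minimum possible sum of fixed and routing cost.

Open {H-α, H-β}: assign each demand point to its cheapest open site.
  C-α→H-β 5×3=15, C-β→H-α 8×3=24, C-γ→H-α 4×2=8
  routing cost 47, fixed 60 → total 107.
Compare {H-α}: routing cost 97 + fixed 15 = 112.
Compare {H-α, H-ε}: routing cost 57 + fixed 55 = 112.
Compare {H-α, H-δ}: routing cost 72 + fixed 57 = 129.
All other subsets cost ≥ 112. Minimum total cost: 107.

107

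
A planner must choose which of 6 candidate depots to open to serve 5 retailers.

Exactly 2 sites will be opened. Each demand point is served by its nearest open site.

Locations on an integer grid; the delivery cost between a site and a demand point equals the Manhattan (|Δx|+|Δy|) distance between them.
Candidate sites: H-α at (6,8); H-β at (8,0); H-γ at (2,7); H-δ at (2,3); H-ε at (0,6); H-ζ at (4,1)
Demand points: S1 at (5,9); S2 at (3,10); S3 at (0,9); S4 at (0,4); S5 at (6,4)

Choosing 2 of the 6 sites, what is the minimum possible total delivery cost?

Open {H-α, H-ε}.
  S1→H-α 2, S2→H-α 5, S3→H-ε 3, S4→H-ε 2, S5→H-α 4  ⇒ total 16.
Compare {H-α, H-γ}: total 19.
Compare {H-α, H-δ}: total 21.
No size-2 selection does better; minimum is 16.

16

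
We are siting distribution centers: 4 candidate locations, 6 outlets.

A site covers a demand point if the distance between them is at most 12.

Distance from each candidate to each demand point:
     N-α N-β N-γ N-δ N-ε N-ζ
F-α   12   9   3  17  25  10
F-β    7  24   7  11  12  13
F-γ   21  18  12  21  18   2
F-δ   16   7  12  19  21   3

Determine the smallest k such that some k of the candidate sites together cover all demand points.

Coverage sets (demand points within 12 of each site):
  F-α: {N-α, N-β, N-γ, N-ζ}
  F-β: {N-α, N-γ, N-δ, N-ε}
  F-γ: {N-γ, N-ζ}
  F-δ: {N-β, N-γ, N-ζ}
No single site covers all 6 demand points.
But {F-α, F-β} covers everything, so the minimum is 2.

2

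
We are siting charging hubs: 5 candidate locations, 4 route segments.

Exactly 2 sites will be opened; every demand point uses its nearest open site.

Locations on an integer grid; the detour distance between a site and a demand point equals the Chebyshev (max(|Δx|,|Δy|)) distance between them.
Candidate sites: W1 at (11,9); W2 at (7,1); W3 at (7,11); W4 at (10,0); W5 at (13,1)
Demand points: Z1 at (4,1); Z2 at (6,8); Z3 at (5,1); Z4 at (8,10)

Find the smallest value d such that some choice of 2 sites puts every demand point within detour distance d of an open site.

3

Open {W2, W3}.
  Farthest demand point is Z1 at detour distance 3 (to W2); all others are ≤ 3.
With {W1, W2} the worst case is 5.
With {W1, W4} the worst case is 6.
No size-2 selection achieves below 3.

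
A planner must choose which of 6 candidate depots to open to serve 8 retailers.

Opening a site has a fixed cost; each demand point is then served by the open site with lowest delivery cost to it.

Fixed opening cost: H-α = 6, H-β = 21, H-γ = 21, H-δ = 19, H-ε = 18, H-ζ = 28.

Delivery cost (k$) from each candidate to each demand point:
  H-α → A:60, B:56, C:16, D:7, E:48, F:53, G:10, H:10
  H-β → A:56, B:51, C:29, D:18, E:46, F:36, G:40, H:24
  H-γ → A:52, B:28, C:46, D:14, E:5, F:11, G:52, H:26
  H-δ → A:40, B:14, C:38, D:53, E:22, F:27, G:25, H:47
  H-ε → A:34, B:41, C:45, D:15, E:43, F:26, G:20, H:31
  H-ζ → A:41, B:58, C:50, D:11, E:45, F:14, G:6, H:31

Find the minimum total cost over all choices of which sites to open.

159

Open {H-α, H-γ, H-δ}: assign each demand point to its cheapest open site.
  A→H-δ 40, B→H-δ 14, C→H-α 16, D→H-α 7, E→H-γ 5, F→H-γ 11, G→H-α 10, H→H-α 10
  delivery cost 113, fixed 46 → total 159.
Compare {H-α, H-γ}: delivery cost 139 + fixed 27 = 166.
Compare {H-α, H-γ, H-ε}: delivery cost 121 + fixed 45 = 166.
Compare {H-α, H-δ}: delivery cost 146 + fixed 25 = 171.
All other subsets cost ≥ 166. Minimum total cost: 159.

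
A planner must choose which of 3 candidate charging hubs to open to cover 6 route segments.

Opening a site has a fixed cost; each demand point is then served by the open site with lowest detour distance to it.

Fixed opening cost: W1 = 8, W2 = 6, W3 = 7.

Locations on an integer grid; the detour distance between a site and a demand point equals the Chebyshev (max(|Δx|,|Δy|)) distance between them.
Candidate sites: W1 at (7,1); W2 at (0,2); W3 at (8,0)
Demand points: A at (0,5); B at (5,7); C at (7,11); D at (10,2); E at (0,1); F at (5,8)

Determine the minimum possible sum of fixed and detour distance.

39

Open {W2, W3}: assign each demand point to its cheapest open site.
  A→W2 3, B→W2 5, C→W2 9, D→W3 2, E→W2 1, F→W2 6
  detour distance 26, fixed 13 → total 39.
Compare {W2}: detour distance 34 + fixed 6 = 40.
Compare {W1, W2}: detour distance 27 + fixed 14 = 41.
Compare {W1, W2, W3}: detour distance 26 + fixed 21 = 47.
All other subsets cost ≥ 40. Minimum total cost: 39.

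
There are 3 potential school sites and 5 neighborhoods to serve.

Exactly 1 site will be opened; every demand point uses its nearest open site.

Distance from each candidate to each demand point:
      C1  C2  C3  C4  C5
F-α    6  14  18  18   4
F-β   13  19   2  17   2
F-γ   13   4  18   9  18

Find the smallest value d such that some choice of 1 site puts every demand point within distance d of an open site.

18

Open {F-α}.
  Farthest demand point is C3 at distance 18 (to F-α); all others are ≤ 18.
With {F-γ} the worst case is 18.
With {F-β} the worst case is 19.
No size-1 selection achieves below 18.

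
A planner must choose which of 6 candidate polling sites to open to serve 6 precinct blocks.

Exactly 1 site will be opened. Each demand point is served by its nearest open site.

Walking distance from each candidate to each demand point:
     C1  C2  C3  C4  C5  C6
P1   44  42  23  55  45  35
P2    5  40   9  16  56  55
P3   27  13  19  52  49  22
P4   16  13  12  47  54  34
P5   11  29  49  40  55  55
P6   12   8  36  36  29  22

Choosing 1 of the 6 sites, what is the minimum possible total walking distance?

Open {P6}.
  C1→P6 12, C2→P6 8, C3→P6 36, C4→P6 36, C5→P6 29, C6→P6 22  ⇒ total 143.
Compare {P4}: total 176.
Compare {P2}: total 181.
No size-1 selection does better; minimum is 143.

143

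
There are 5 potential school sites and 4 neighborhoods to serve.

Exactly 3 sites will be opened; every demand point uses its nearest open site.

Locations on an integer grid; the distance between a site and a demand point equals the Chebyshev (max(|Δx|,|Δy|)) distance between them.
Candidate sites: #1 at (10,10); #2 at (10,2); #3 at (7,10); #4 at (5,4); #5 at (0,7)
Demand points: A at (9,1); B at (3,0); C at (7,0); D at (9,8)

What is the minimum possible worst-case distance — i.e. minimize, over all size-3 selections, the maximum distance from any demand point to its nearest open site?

4

Open {#1, #2, #4}.
  Farthest demand point is B at distance 4 (to #4); all others are ≤ 4.
With {#1, #3, #4} the worst case is 4.
With {#1, #4, #5} the worst case is 4.
No size-3 selection achieves below 4.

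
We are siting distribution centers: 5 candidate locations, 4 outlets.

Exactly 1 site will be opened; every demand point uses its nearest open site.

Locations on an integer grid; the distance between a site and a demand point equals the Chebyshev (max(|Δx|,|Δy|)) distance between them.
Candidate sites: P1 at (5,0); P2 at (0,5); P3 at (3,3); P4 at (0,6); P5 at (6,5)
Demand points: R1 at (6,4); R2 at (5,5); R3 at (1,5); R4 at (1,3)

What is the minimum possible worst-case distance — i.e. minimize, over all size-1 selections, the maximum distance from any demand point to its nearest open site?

3

Open {P3}.
  Farthest demand point is R1 at distance 3 (to P3); all others are ≤ 3.
With {P1} the worst case is 5.
With {P5} the worst case is 5.
No size-1 selection achieves below 3.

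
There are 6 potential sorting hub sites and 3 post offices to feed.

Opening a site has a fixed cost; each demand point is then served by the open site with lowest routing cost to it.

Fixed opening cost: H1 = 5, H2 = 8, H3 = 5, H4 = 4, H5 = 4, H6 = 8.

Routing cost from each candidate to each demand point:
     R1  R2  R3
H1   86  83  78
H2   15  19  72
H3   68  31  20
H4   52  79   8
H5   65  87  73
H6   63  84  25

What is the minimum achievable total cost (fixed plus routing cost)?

Open {H2, H4}: assign each demand point to its cheapest open site.
  R1→H2 15, R2→H2 19, R3→H4 8
  routing cost 42, fixed 12 → total 54.
Compare {H2, H4, H5}: routing cost 42 + fixed 16 = 58.
Compare {H1, H2, H4}: routing cost 42 + fixed 17 = 59.
Compare {H2, H3, H4}: routing cost 42 + fixed 17 = 59.
All other subsets cost ≥ 58. Minimum total cost: 54.

54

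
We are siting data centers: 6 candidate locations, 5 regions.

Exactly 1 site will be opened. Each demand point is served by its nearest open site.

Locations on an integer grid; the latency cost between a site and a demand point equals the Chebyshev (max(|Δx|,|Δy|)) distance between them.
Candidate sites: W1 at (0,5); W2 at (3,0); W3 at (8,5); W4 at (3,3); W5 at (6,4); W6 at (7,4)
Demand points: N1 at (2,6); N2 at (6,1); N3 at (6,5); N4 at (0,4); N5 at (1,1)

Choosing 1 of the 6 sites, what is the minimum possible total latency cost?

14

Open {W4}.
  N1→W4 3, N2→W4 3, N3→W4 3, N4→W4 3, N5→W4 2  ⇒ total 14.
Compare {W1}: total 19.
Compare {W5}: total 19.
No size-1 selection does better; minimum is 14.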